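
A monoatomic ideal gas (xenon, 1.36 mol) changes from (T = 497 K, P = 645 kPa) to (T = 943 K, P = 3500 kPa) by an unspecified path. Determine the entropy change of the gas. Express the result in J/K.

ΔS = nC_p ln(T₂/T₁) − nR ln(P₂/P₁), with C_p = 5R/2 = 20.79 J mol⁻¹ K⁻¹ for a monoatomic ideal gas.
ΔS = 1.36 × [20.79 × ln(943/497) − 8.314 × ln(3500/645)] = -1.02 J/K.

ΔS = -1.02 J/K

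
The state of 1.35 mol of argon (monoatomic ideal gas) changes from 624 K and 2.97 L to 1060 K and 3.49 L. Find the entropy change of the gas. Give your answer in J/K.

Entropy is a state function: ΔS = nC_V ln(T₂/T₁) + nR ln(V₂/V₁), with C_V = 3R/2 = 12.47 J mol⁻¹ K⁻¹ for a monoatomic ideal gas.
ΔS = 1.35 × [12.47 × ln(1060/624) + 8.314 × ln(3.49/2.97)] = 10.7 J/K.

ΔS = 10.7 J/K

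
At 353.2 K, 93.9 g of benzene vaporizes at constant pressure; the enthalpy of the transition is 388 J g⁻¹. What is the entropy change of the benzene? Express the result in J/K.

ΔS = 103 J/K

Heat absorbed by the substance: Q = mL = 93.9 × 388 = 36433.2 J.
At constant T, ΔS = Q_rev/T = 36433.2 / 353.2 = 103 J/K.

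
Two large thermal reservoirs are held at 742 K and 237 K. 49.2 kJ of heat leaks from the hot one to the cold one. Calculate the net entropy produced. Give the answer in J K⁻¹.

ΔS_total = 141 J/K

ΔS_hot = −Q/T_H = −49200/742 = -66.31 J/K and ΔS_cold = +Q/T_C = 49200/237 = 207.6 J/K.
ΔS_total = -66.31 + 207.6 = 141 J/K, positive as the second law requires.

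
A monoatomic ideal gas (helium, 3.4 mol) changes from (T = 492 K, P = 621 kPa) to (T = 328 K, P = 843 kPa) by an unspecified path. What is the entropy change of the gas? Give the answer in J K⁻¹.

ΔS = -37.3 J/K

ΔS = nC_p ln(T₂/T₁) − nR ln(P₂/P₁), with C_p = 5R/2 = 20.79 J mol⁻¹ K⁻¹ for a monoatomic ideal gas.
ΔS = 3.4 × [20.79 × ln(328/492) − 8.314 × ln(843/621)] = -37.3 J/K.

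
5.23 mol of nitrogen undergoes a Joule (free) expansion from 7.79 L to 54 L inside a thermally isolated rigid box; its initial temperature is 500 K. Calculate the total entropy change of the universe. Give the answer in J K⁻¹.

No heat is exchanged and no work is done, so the ideal-gas temperature stays constant.
Entropy is a state function; using a reversible isothermal path, ΔS_gas = nR ln(V₂/V₁) = 5.23 × 8.314 × ln(54/7.79) = 84.2 J/K.
The insulated surroundings exchange no heat, so ΔS_surr = 0 and ΔS_universe = ΔS_gas.

ΔS_universe = 84.2 J/K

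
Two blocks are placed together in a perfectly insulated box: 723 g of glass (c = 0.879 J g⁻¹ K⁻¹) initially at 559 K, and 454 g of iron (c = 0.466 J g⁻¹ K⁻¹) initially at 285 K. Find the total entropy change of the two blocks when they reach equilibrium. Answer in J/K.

ΔS_total = 31.9 J/K

Energy balance: T_f = (m₁c₁T₁ + m₂c₂T₂)/(m₁c₁ + m₂c₂) = 490.57 K.
ΔS₁ = m₁c₁ ln(T_f/T₁) = 635.517 × ln(490.57/559) = -82.99 J/K.
ΔS₂ = m₂c₂ ln(T_f/T₂) = 211.564 × ln(490.57/285) = 114.9 J/K.
ΔS_total = -82.99 + 114.9 = 31.9 J/K.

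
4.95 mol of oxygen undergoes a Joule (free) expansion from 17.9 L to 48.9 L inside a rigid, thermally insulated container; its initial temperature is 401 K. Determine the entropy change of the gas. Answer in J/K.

For an ideal gas in free expansion Q = 0 and W = 0, so T is unchanged.
Entropy is a state function; using a reversible isothermal path, ΔS_gas = nR ln(V₂/V₁) = 4.95 × 8.314 × ln(48.9/17.9) = 41.4 J/K.

ΔS_gas = 41.4 J/K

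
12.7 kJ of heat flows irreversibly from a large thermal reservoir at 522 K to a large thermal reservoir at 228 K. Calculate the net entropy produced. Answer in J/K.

ΔS_total = 31.4 J/K

ΔS_hot = −Q/T_H = −12700/522 = -24.33 J/K and ΔS_cold = +Q/T_C = 12700/228 = 55.7 J/K.
ΔS_total = -24.33 + 55.7 = 31.4 J/K, positive as the second law requires.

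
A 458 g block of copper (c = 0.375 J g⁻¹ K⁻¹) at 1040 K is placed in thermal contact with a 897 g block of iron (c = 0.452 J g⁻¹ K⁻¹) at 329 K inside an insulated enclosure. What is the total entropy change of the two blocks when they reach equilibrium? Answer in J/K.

ΔS_total = 88.9 J/K

Energy balance: T_f = (m₁c₁T₁ + m₂c₂T₂)/(m₁c₁ + m₂c₂) = 540.57 K.
ΔS₁ = m₁c₁ ln(T_f/T₁) = 171.75 × ln(540.57/1040) = -112.4 J/K.
ΔS₂ = m₂c₂ ln(T_f/T₂) = 405.444 × ln(540.57/329) = 201.3 J/K.
ΔS_total = -112.4 + 201.3 = 88.9 J/K.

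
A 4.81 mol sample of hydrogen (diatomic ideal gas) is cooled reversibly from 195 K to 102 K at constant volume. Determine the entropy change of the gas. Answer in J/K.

ΔS = -64.8 J/K

At constant volume, ΔS = nC_V ln(T₂/T₁) with C_V = 5R/2 = 20.79 J mol⁻¹ K⁻¹.
ΔS = 4.81 × 20.79 × ln(102/195) = -64.8 J/K.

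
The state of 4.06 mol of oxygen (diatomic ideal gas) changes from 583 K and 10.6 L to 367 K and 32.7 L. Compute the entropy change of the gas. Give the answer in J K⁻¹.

ΔS = -1.03 J/K

Entropy is a state function: ΔS = nC_V ln(T₂/T₁) + nR ln(V₂/V₁), with C_V = 5R/2 = 20.79 J mol⁻¹ K⁻¹ for a diatomic ideal gas.
ΔS = 4.06 × [20.79 × ln(367/583) + 8.314 × ln(32.7/10.6)] = -1.03 J/K.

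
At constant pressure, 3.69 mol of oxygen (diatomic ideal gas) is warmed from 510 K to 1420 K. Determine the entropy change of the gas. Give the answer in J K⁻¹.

At constant pressure, ΔS = nC_p ln(T₂/T₁) with C_p = 7R/2 = 29.1 J mol⁻¹ K⁻¹.
ΔS = 3.69 × 29.1 × ln(1420/510) = 110 J/K.

ΔS = 110 J/K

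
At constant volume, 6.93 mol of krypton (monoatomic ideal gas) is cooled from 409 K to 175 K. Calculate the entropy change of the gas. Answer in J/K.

At constant volume, ΔS = nC_V ln(T₂/T₁) with C_V = 3R/2 = 12.47 J mol⁻¹ K⁻¹.
ΔS = 6.93 × 12.47 × ln(175/409) = -73.4 J/K.

ΔS = -73.4 J/K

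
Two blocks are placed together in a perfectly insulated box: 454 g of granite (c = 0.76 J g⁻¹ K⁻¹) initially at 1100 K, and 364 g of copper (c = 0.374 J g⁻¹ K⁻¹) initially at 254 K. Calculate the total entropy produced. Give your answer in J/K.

Energy balance: T_f = (m₁c₁T₁ + m₂c₂T₂)/(m₁c₁ + m₂c₂) = 860.65 K.
ΔS₁ = m₁c₁ ln(T_f/T₁) = 345.04 × ln(860.65/1100) = -84.666 J/K.
ΔS₂ = m₂c₂ ln(T_f/T₂) = 136.136 × ln(860.65/254) = 166.13 J/K.
ΔS_total = -84.666 + 166.13 = 81.5 J/K.

ΔS_total = 81.5 J/K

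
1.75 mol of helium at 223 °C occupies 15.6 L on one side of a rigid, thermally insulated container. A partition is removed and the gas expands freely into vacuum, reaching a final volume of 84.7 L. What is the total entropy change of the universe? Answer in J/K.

For an ideal gas in free expansion Q = 0 and W = 0, so T is unchanged.
Entropy is a state function; using a reversible isothermal path, ΔS_gas = nR ln(V₂/V₁) = 1.75 × 8.314 × ln(84.7/15.6) = 24.6 J/K.
The insulated surroundings exchange no heat, so ΔS_surr = 0 and ΔS_universe = ΔS_gas.

ΔS_universe = 24.6 J/K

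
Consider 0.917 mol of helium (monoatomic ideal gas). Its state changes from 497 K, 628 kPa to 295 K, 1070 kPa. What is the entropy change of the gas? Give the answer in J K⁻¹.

ΔS = nC_p ln(T₂/T₁) − nR ln(P₂/P₁), with C_p = 5R/2 = 20.79 J mol⁻¹ K⁻¹ for a monoatomic ideal gas.
ΔS = 0.917 × [20.79 × ln(295/497) − 8.314 × ln(1070/628)] = -14 J/K.

ΔS = -14 J/K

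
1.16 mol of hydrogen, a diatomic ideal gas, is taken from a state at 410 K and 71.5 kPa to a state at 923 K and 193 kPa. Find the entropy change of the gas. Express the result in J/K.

ΔS = nC_p ln(T₂/T₁) − nR ln(P₂/P₁), with C_p = 7R/2 = 29.1 J mol⁻¹ K⁻¹ for a diatomic ideal gas.
ΔS = 1.16 × [29.1 × ln(923/410) − 8.314 × ln(193/71.5)] = 17.8 J/K.

ΔS = 17.8 J/K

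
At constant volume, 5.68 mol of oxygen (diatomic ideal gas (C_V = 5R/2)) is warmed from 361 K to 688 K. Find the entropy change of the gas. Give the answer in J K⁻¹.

At constant volume, ΔS = nC_V ln(T₂/T₁) with C_V = 5R/2 = 20.79 J mol⁻¹ K⁻¹.
ΔS = 5.68 × 20.79 × ln(688/361) = 76.1 J/K.

ΔS = 76.1 J/K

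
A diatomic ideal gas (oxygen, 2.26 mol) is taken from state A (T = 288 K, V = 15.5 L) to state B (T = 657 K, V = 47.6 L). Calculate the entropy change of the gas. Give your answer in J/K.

ΔS = 59.8 J/K

Entropy is a state function: ΔS = nC_V ln(T₂/T₁) + nR ln(V₂/V₁), with C_V = 5R/2 = 20.79 J mol⁻¹ K⁻¹ for a diatomic ideal gas.
ΔS = 2.26 × [20.79 × ln(657/288) + 8.314 × ln(47.6/15.5)] = 59.8 J/K.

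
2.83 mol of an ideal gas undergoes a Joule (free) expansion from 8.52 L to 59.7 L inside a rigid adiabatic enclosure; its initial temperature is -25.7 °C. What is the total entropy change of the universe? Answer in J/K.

ΔS_universe = 45.8 J/K

No heat is exchanged and no work is done, so the ideal-gas temperature stays constant.
Entropy is a state function; using a reversible isothermal path, ΔS_gas = nR ln(V₂/V₁) = 2.83 × 8.314 × ln(59.7/8.52) = 45.8 J/K.
The insulated surroundings exchange no heat, so ΔS_surr = 0 and ΔS_universe = ΔS_gas.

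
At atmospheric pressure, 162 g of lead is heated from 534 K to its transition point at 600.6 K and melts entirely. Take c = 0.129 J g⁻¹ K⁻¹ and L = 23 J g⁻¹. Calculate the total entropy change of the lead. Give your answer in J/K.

ΔS = 8.66 J/K

Warming step: ΔS₁ = m c ln(T_tr/T_i) = 162 × 0.129 × ln(600.6/534) = 2.456 J/K.
Phase change: ΔS₂ = +mL/T_tr = 162 × 23 / 600.6 = 6.204 J/K.
ΔS_total = (2.456) + (6.204) = 8.66 J/K.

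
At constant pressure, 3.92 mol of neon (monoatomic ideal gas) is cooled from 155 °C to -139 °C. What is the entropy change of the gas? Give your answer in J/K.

ΔS = -94.6 J/K

In kelvin: T₁ = 428.15 K, T₂ = 134.15 K. At constant pressure, ΔS = nC_p ln(T₂/T₁) with C_p = 5R/2 = 20.79 J mol⁻¹ K⁻¹.
ΔS = 3.92 × 20.79 × ln(134.15/428.15) = -94.6 J/K.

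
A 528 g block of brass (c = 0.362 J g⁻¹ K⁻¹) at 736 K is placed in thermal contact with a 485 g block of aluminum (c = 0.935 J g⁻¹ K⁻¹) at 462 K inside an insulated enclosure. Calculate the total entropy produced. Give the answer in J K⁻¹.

Energy balance: T_f = (m₁c₁T₁ + m₂c₂T₂)/(m₁c₁ + m₂c₂) = 543.24 K.
ΔS₁ = m₁c₁ ln(T_f/T₁) = 191.136 × ln(543.24/736) = -58.04 J/K.
ΔS₂ = m₂c₂ ln(T_f/T₂) = 453.475 × ln(543.24/462) = 73.46 J/K.
ΔS_total = -58.04 + 73.46 = 15.4 J/K.

ΔS_total = 15.4 J/K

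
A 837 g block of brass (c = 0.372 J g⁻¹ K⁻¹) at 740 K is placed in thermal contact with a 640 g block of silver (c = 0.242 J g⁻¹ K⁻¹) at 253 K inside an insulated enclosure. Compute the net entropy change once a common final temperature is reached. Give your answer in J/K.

ΔS_total = 51.2 J/K

Energy balance: T_f = (m₁c₁T₁ + m₂c₂T₂)/(m₁c₁ + m₂c₂) = 578.23 K.
ΔS₁ = m₁c₁ ln(T_f/T₁) = 311.364 × ln(578.23/740) = -76.81 J/K.
ΔS₂ = m₂c₂ ln(T_f/T₂) = 154.88 × ln(578.23/253) = 128 J/K.
ΔS_total = -76.81 + 128 = 51.2 J/K.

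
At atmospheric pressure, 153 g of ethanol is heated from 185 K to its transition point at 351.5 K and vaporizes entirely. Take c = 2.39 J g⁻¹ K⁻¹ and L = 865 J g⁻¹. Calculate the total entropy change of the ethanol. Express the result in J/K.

Warming step: ΔS₁ = m c ln(T_tr/T_i) = 153 × 2.39 × ln(351.5/185) = 234.7 J/K.
Phase change: ΔS₂ = +mL/T_tr = 153 × 865 / 351.5 = 376.5 J/K.
ΔS_total = (234.7) + (376.5) = 611 J/K.

ΔS = 611 J/K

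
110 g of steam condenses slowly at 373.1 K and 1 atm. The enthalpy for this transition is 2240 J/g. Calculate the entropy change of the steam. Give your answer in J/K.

Heat released by the substance: Q = −mL = −110 × 2240 = −246400 J.
At constant T, ΔS = Q_rev/T = −246400 / 373.1 = -660 J/K.

ΔS = -660 J/K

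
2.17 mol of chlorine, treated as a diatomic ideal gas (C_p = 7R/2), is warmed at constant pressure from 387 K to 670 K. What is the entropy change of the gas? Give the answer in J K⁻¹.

At constant pressure, ΔS = nC_p ln(T₂/T₁) with C_p = 7R/2 = 29.1 J mol⁻¹ K⁻¹.
ΔS = 2.17 × 29.1 × ln(670/387) = 34.7 J/K.

ΔS = 34.7 J/K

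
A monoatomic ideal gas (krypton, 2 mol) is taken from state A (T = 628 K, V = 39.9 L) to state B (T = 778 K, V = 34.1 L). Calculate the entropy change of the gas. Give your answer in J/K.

Entropy is a state function: ΔS = nC_V ln(T₂/T₁) + nR ln(V₂/V₁), with C_V = 3R/2 = 12.47 J mol⁻¹ K⁻¹ for a monoatomic ideal gas.
ΔS = 2 × [12.47 × ln(778/628) + 8.314 × ln(34.1/39.9)] = 2.73 J/K.

ΔS = 2.73 J/K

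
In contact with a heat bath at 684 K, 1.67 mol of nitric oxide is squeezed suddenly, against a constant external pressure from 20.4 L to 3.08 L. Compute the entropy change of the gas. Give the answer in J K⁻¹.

ΔS_gas = -26.2 J/K

Entropy is a state function, so ΔS_gas depends only on the end states.
For an isothermal ideal gas ΔS_gas = nR ln(V₂/V₁) = 1.67 × 8.314 × ln(3.08/20.4) = -26.2 J/K.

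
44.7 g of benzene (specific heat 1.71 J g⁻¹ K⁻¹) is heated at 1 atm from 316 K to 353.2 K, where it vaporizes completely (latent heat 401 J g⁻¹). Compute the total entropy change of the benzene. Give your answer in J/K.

Warming step: ΔS₁ = m c ln(T_tr/T_i) = 44.7 × 1.71 × ln(353.2/316) = 8.507 J/K.
Phase change: ΔS₂ = +mL/T_tr = 44.7 × 401 / 353.2 = 50.75 J/K.
ΔS_total = (8.507) + (50.75) = 59.3 J/K.

ΔS = 59.3 J/K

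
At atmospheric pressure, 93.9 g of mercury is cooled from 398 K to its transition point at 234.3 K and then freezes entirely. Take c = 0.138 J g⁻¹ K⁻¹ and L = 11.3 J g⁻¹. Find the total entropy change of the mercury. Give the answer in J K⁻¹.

ΔS = -11.4 J/K

Cooling step: ΔS₁ = m c ln(T_tr/T_i) = 93.9 × 0.138 × ln(234.3/398) = -6.866 J/K.
Phase change: ΔS₂ = −mL/T_tr = −93.9 × 11.3 / 234.3 = -4.529 J/K.
ΔS_total = (-6.866) + (-4.529) = -11.4 J/K.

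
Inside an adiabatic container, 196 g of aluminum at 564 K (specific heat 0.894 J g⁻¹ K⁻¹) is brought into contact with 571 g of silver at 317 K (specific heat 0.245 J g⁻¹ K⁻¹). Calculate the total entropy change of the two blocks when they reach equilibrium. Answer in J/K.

ΔS_total = 12.5 J/K

Energy balance: T_f = (m₁c₁T₁ + m₂c₂T₂)/(m₁c₁ + m₂c₂) = 454.35 K.
ΔS₁ = m₁c₁ ln(T_f/T₁) = 175.224 × ln(454.35/564) = -37.88 J/K.
ΔS₂ = m₂c₂ ln(T_f/T₂) = 139.895 × ln(454.35/317) = 50.36 J/K.
ΔS_total = -37.88 + 50.36 = 12.5 J/K.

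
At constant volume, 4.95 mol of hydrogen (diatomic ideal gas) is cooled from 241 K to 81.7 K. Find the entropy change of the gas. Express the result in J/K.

ΔS = -111 J/K

At constant volume, ΔS = nC_V ln(T₂/T₁) with C_V = 5R/2 = 20.79 J mol⁻¹ K⁻¹.
ΔS = 4.95 × 20.79 × ln(81.7/241) = -111 J/K.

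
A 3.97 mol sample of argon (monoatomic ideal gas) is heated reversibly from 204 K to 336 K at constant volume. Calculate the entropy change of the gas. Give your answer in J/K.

At constant volume, ΔS = nC_V ln(T₂/T₁) with C_V = 3R/2 = 12.47 J mol⁻¹ K⁻¹.
ΔS = 3.97 × 12.47 × ln(336/204) = 24.7 J/K.

ΔS = 24.7 J/K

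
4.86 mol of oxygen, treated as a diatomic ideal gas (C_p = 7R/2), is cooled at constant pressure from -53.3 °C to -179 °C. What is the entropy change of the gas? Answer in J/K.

ΔS = -120 J/K

In kelvin: T₁ = 219.85 K, T₂ = 94.15 K. At constant pressure, ΔS = nC_p ln(T₂/T₁) with C_p = 7R/2 = 29.1 J mol⁻¹ K⁻¹.
ΔS = 4.86 × 29.1 × ln(94.15/219.85) = -120 J/K.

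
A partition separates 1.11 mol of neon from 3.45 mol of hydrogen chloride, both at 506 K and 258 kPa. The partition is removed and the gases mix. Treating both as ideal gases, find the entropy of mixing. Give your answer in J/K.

ΔS_mix = 21 J/K

Mole fractions: x_A = 1.11/4.56 = 0.243, x_B = 0.757.
ΔS_mix = −R(n_A ln x_A + n_B ln x_B) = −8.314 × (1.11 ln 0.243 + 3.45 ln 0.757) = 21 J/K.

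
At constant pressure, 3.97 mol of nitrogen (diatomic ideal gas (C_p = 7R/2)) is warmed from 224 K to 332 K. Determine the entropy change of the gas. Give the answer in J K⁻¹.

At constant pressure, ΔS = nC_p ln(T₂/T₁) with C_p = 7R/2 = 29.1 J mol⁻¹ K⁻¹.
ΔS = 3.97 × 29.1 × ln(332/224) = 45.5 J/K.

ΔS = 45.5 J/K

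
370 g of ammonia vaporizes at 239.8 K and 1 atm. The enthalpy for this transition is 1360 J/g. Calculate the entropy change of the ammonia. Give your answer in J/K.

ΔS = 2100 J/K

Heat absorbed by the substance: Q = mL = 370 × 1360 = 503200 J.
At constant T, ΔS = Q_rev/T = 503200 / 239.8 = 2100 J/K.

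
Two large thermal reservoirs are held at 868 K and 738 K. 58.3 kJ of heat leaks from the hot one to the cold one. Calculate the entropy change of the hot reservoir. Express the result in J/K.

The hot reservoir loses heat Q, so ΔS_hot = −Q/T_H = −58300/868 = -67.2 J/K.

ΔS_hot = -67.2 J/K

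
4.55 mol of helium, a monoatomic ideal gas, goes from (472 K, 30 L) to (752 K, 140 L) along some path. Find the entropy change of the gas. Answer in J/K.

ΔS = 84.7 J/K

Entropy is a state function: ΔS = nC_V ln(T₂/T₁) + nR ln(V₂/V₁), with C_V = 3R/2 = 12.47 J mol⁻¹ K⁻¹ for a monoatomic ideal gas.
ΔS = 4.55 × [12.47 × ln(752/472) + 8.314 × ln(140/30)] = 84.7 J/K.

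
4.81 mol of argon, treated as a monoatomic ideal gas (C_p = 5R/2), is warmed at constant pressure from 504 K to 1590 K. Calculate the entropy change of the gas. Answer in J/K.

ΔS = 115 J/K

At constant pressure, ΔS = nC_p ln(T₂/T₁) with C_p = 5R/2 = 20.79 J mol⁻¹ K⁻¹.
ΔS = 4.81 × 20.79 × ln(1590/504) = 115 J/K.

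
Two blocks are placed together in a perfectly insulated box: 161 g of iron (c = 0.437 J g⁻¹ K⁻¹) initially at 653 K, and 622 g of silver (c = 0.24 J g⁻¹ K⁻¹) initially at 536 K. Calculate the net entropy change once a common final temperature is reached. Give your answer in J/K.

ΔS_total = 0.953 J/K

Energy balance: T_f = (m₁c₁T₁ + m₂c₂T₂)/(m₁c₁ + m₂c₂) = 573.48 K.
ΔS₁ = m₁c₁ ln(T_f/T₁) = 70.357 × ln(573.48/653) = -9.1363 J/K.
ΔS₂ = m₂c₂ ln(T_f/T₂) = 149.28 × ln(573.48/536) = 10.089 J/K.
ΔS_total = -9.1363 + 10.089 = 0.953 J/K.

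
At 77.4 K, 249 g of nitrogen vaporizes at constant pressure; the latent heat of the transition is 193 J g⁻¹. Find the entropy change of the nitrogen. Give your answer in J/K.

ΔS = 621 J/K

Heat absorbed by the substance: Q = mL = 249 × 193 = 48057 J.
At constant T, ΔS = Q_rev/T = 48057 / 77.4 = 621 J/K.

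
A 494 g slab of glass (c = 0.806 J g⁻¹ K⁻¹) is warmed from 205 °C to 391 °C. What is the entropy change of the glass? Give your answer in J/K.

ΔS = 131 J/K

In kelvin: T₁ = 478.15 K, T₂ = 664.15 K. ΔS = ∫dQ_rev/T = m c ln(T₂/T₁) = 494 × 0.806 × ln(664.15/478.15) = 131 J/K.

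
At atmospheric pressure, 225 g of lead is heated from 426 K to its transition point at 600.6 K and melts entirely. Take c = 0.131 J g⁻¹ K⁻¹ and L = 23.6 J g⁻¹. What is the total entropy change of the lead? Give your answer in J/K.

Warming step: ΔS₁ = m c ln(T_tr/T_i) = 225 × 0.131 × ln(600.6/426) = 10.12 J/K.
Phase change: ΔS₂ = +mL/T_tr = 225 × 23.6 / 600.6 = 8.841 J/K.
ΔS_total = (10.12) + (8.841) = 19 J/K.

ΔS = 19 J/K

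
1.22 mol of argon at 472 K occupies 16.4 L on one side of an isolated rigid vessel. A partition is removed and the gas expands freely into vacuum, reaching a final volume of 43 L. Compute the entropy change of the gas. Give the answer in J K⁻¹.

No heat is exchanged and no work is done, so the ideal-gas temperature stays constant.
Entropy is a state function; using a reversible isothermal path, ΔS_gas = nR ln(V₂/V₁) = 1.22 × 8.314 × ln(43/16.4) = 9.78 J/K.

ΔS_gas = 9.78 J/K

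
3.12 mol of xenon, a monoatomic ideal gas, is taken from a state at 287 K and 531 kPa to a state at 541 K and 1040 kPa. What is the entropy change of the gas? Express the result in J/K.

ΔS = nC_p ln(T₂/T₁) − nR ln(P₂/P₁), with C_p = 5R/2 = 20.79 J mol⁻¹ K⁻¹ for a monoatomic ideal gas.
ΔS = 3.12 × [20.79 × ln(541/287) − 8.314 × ln(1040/531)] = 23.7 J/K.

ΔS = 23.7 J/K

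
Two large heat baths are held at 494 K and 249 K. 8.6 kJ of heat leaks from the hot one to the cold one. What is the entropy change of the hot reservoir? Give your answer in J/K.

The hot reservoir loses heat Q, so ΔS_hot = −Q/T_H = −8600/494 = -17.4 J/K.

ΔS_hot = -17.4 J/K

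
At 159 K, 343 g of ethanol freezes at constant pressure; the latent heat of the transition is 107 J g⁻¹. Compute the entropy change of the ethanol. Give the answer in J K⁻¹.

Heat released by the substance: Q = −mL = −343 × 107 = −36701 J.
At constant T, ΔS = Q_rev/T = −36701 / 159 = -231 J/K.

ΔS = -231 J/K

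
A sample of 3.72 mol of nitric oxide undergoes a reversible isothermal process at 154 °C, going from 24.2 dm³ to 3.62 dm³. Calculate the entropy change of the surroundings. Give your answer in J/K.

ΔS_surr = 58.8 J/K

For an isothermal ideal gas ΔS_gas = nR ln(V₂/V₁) = 3.72 × 8.314 × ln(3.62/24.2) = -58.8 J/K.
The process is reversible, so ΔS_surr = −ΔS_gas = 58.8 J/K and ΔS_universe = 0.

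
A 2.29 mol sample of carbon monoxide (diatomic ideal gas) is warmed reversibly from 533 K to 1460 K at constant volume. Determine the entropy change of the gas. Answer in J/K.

ΔS = 48 J/K

At constant volume, ΔS = nC_V ln(T₂/T₁) with C_V = 5R/2 = 20.79 J mol⁻¹ K⁻¹.
ΔS = 2.29 × 20.79 × ln(1460/533) = 48 J/K.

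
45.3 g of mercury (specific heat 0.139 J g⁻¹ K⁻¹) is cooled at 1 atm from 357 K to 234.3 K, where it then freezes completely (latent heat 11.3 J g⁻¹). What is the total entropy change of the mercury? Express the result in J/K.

ΔS = -4.84 J/K

Cooling step: ΔS₁ = m c ln(T_tr/T_i) = 45.3 × 0.139 × ln(234.3/357) = -2.652 J/K.
Phase change: ΔS₂ = −mL/T_tr = −45.3 × 11.3 / 234.3 = -2.185 J/K.
ΔS_total = (-2.652) + (-2.185) = -4.84 J/K.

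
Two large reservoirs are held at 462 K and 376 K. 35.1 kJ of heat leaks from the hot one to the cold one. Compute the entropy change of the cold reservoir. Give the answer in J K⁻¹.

The cold reservoir gains heat Q, so ΔS_cold = +Q/T_C = 35100/376 = 93.4 J/K.

ΔS_cold = 93.4 J/K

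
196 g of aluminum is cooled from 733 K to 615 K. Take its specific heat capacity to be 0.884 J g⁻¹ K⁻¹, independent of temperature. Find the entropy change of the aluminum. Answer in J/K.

ΔS = -30.4 J/K

ΔS = ∫dQ_rev/T = m c ln(T₂/T₁) = 196 × 0.884 × ln(615/733) = -30.4 J/K.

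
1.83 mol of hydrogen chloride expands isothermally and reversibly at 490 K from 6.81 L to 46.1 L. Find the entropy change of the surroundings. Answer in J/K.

For an isothermal ideal gas ΔS_gas = nR ln(V₂/V₁) = 1.83 × 8.314 × ln(46.1/6.81) = 29.1 J/K.
The process is reversible, so ΔS_surr = −ΔS_gas = -29.1 J/K and ΔS_universe = 0.

ΔS_surr = -29.1 J/K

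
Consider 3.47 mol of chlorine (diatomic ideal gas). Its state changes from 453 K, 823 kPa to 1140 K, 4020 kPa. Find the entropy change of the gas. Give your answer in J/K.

ΔS = nC_p ln(T₂/T₁) − nR ln(P₂/P₁), with C_p = 7R/2 = 29.1 J mol⁻¹ K⁻¹ for a diatomic ideal gas.
ΔS = 3.47 × [29.1 × ln(1140/453) − 8.314 × ln(4020/823)] = 47.4 J/K.

ΔS = 47.4 J/K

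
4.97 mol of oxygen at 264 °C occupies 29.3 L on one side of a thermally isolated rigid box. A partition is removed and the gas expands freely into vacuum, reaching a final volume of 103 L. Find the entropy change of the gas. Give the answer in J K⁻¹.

ΔS_gas = 51.9 J/K

No heat is exchanged and no work is done, so the ideal-gas temperature stays constant.
Entropy is a state function; using a reversible isothermal path, ΔS_gas = nR ln(V₂/V₁) = 4.97 × 8.314 × ln(103/29.3) = 51.9 J/K.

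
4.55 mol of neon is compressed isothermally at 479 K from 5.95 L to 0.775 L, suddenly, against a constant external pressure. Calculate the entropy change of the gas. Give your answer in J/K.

ΔS_gas = -77.1 J/K

Entropy is a state function, so ΔS_gas depends only on the end states.
For an isothermal ideal gas ΔS_gas = nR ln(V₂/V₁) = 4.55 × 8.314 × ln(0.775/5.95) = -77.1 J/K.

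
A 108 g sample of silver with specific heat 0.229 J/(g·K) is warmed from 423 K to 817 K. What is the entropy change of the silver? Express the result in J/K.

ΔS = 16.3 J/K

ΔS = ∫dQ_rev/T = m c ln(T₂/T₁) = 108 × 0.229 × ln(817/423) = 16.3 J/K.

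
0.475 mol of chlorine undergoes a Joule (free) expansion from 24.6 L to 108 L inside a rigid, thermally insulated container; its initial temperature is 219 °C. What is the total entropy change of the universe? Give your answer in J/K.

For an ideal gas in free expansion Q = 0 and W = 0, so T is unchanged.
Entropy is a state function; using a reversible isothermal path, ΔS_gas = nR ln(V₂/V₁) = 0.475 × 8.314 × ln(108/24.6) = 5.84 J/K.
The insulated surroundings exchange no heat, so ΔS_surr = 0 and ΔS_universe = ΔS_gas.

ΔS_universe = 5.84 J/K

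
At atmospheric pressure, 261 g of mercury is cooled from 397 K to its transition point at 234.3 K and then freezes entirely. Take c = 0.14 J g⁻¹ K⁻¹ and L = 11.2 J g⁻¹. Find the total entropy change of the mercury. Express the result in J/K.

Cooling step: ΔS₁ = m c ln(T_tr/T_i) = 261 × 0.14 × ln(234.3/397) = -19.269 J/K.
Phase change: ΔS₂ = −mL/T_tr = −261 × 11.2 / 234.3 = -12.476 J/K.
ΔS_total = (-19.269) + (-12.476) = -31.7 J/K.

ΔS = -31.7 J/K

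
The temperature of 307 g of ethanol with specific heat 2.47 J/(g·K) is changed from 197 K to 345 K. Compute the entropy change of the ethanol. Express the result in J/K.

ΔS = ∫dQ_rev/T = m c ln(T₂/T₁) = 307 × 2.47 × ln(345/197) = 425 J/K.

ΔS = 425 J/K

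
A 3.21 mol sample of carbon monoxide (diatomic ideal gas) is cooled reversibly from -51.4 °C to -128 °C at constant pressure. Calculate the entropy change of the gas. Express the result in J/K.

ΔS = -39.6 J/K

In kelvin: T₁ = 221.75 K, T₂ = 145.15 K. At constant pressure, ΔS = nC_p ln(T₂/T₁) with C_p = 7R/2 = 29.1 J mol⁻¹ K⁻¹.
ΔS = 3.21 × 29.1 × ln(145.15/221.75) = -39.6 J/K.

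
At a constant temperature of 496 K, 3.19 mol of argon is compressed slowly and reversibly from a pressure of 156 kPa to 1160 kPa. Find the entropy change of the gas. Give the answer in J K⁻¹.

ΔS_gas = -53.2 J/K

For an isothermal ideal gas ΔS_gas = nR ln(P₁/P₂) = 3.19 × 8.314 × ln(156/1160) = -53.2 J/K.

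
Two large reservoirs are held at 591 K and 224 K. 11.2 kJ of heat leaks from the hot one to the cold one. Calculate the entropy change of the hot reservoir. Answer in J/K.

The hot reservoir loses heat Q, so ΔS_hot = −Q/T_H = −11200/591 = -19 J/K.

ΔS_hot = -19 J/K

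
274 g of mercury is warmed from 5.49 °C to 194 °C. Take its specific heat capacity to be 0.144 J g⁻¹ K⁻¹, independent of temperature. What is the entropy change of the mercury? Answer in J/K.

ΔS = 20.4 J/K

In kelvin: T₁ = 278.64 K, T₂ = 467.15 K. ΔS = ∫dQ_rev/T = m c ln(T₂/T₁) = 274 × 0.144 × ln(467.15/278.64) = 20.4 J/K.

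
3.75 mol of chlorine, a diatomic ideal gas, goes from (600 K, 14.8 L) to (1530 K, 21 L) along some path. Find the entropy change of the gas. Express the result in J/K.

Entropy is a state function: ΔS = nC_V ln(T₂/T₁) + nR ln(V₂/V₁), with C_V = 5R/2 = 20.79 J mol⁻¹ K⁻¹ for a diatomic ideal gas.
ΔS = 3.75 × [20.79 × ln(1530/600) + 8.314 × ln(21/14.8)] = 83.9 J/K.

ΔS = 83.9 J/K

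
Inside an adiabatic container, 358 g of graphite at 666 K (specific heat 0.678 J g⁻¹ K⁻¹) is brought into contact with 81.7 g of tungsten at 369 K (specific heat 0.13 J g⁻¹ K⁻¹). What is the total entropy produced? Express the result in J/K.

ΔS_total = 1.49 J/K

Energy balance: T_f = (m₁c₁T₁ + m₂c₂T₂)/(m₁c₁ + m₂c₂) = 653.55 K.
ΔS₁ = m₁c₁ ln(T_f/T₁) = 242.724 × ln(653.55/666) = -4.581 J/K.
ΔS₂ = m₂c₂ ln(T_f/T₂) = 10.621 × ln(653.55/369) = 6.071 J/K.
ΔS_total = -4.581 + 6.071 = 1.49 J/K.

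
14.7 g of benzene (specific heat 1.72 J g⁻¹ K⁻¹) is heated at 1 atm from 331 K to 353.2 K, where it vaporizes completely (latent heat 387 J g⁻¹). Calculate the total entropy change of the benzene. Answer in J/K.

ΔS = 17.7 J/K

Warming step: ΔS₁ = m c ln(T_tr/T_i) = 14.7 × 1.72 × ln(353.2/331) = 1.6413 J/K.
Phase change: ΔS₂ = +mL/T_tr = 14.7 × 387 / 353.2 = 16.107 J/K.
ΔS_total = (1.6413) + (16.107) = 17.7 J/K.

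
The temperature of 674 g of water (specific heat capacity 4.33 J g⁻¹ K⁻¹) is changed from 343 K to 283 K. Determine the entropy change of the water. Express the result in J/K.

ΔS = ∫dQ_rev/T = m c ln(T₂/T₁) = 674 × 4.33 × ln(283/343) = -561 J/K.

ΔS = -561 J/K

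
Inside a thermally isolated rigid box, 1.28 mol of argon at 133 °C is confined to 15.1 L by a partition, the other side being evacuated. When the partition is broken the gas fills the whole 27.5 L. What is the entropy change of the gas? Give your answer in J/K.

ΔS_gas = 6.38 J/K

No heat is exchanged and no work is done, so the ideal-gas temperature stays constant.
Entropy is a state function; using a reversible isothermal path, ΔS_gas = nR ln(V₂/V₁) = 1.28 × 8.314 × ln(27.5/15.1) = 6.38 J/K.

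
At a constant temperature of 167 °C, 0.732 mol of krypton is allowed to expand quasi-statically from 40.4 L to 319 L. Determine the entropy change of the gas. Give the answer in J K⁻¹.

ΔS_gas = 12.6 J/K

For an isothermal ideal gas ΔS_gas = nR ln(V₂/V₁) = 0.732 × 8.314 × ln(319/40.4) = 12.6 J/K.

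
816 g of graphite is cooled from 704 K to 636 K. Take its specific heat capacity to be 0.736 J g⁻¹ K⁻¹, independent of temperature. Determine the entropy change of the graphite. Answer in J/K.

ΔS = -61 J/K

ΔS = ∫dQ_rev/T = m c ln(T₂/T₁) = 816 × 0.736 × ln(636/704) = -61 J/K.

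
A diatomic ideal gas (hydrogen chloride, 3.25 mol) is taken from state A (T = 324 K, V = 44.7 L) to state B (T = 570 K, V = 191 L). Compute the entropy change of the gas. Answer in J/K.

ΔS = 77.4 J/K

Entropy is a state function: ΔS = nC_V ln(T₂/T₁) + nR ln(V₂/V₁), with C_V = 5R/2 = 20.79 J mol⁻¹ K⁻¹ for a diatomic ideal gas.
ΔS = 3.25 × [20.79 × ln(570/324) + 8.314 × ln(191/44.7)] = 77.4 J/K.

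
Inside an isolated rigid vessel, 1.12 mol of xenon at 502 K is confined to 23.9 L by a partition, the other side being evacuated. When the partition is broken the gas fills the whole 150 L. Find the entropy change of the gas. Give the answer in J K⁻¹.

ΔS_gas = 17.1 J/K

For an ideal gas in free expansion Q = 0 and W = 0, so T is unchanged.
Entropy is a state function; using a reversible isothermal path, ΔS_gas = nR ln(V₂/V₁) = 1.12 × 8.314 × ln(150/23.9) = 17.1 J/K.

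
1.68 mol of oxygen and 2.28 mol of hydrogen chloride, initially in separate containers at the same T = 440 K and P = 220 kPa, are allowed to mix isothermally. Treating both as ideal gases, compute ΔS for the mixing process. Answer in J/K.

ΔS_mix = 22.4 J/K

Mole fractions: x_A = 1.68/3.96 = 0.424, x_B = 0.576.
ΔS_mix = −R(n_A ln x_A + n_B ln x_B) = −8.314 × (1.68 ln 0.424 + 2.28 ln 0.576) = 22.4 J/K.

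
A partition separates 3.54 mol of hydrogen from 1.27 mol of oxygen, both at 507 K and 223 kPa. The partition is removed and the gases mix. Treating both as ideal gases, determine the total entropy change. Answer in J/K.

Mole fractions: x_A = 3.54/4.81 = 0.736, x_B = 0.264.
ΔS_mix = −R(n_A ln x_A + n_B ln x_B) = −8.314 × (3.54 ln 0.736 + 1.27 ln 0.264) = 23.1 J/K.

ΔS_mix = 23.1 J/K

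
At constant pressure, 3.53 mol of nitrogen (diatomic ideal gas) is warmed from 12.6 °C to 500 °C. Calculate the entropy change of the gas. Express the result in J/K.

ΔS = 102 J/K

In kelvin: T₁ = 285.75 K, T₂ = 773.15 K. At constant pressure, ΔS = nC_p ln(T₂/T₁) with C_p = 7R/2 = 29.1 J mol⁻¹ K⁻¹.
ΔS = 3.53 × 29.1 × ln(773.15/285.75) = 102 J/K.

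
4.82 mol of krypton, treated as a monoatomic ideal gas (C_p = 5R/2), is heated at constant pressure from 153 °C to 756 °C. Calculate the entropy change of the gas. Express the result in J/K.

ΔS = 88.3 J/K

In kelvin: T₁ = 426.15 K, T₂ = 1029.15 K. At constant pressure, ΔS = nC_p ln(T₂/T₁) with C_p = 5R/2 = 20.79 J mol⁻¹ K⁻¹.
ΔS = 4.82 × 20.79 × ln(1029.15/426.15) = 88.3 J/K.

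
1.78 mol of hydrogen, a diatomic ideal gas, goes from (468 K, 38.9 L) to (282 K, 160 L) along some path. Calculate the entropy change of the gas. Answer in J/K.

Entropy is a state function: ΔS = nC_V ln(T₂/T₁) + nR ln(V₂/V₁), with C_V = 5R/2 = 20.79 J mol⁻¹ K⁻¹ for a diatomic ideal gas.
ΔS = 1.78 × [20.79 × ln(282/468) + 8.314 × ln(160/38.9)] = 2.19 J/K.

ΔS = 2.19 J/K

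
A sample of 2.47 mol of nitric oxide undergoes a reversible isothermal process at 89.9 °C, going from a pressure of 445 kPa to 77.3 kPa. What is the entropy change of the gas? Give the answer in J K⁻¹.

ΔS_gas = 35.9 J/K

For an isothermal ideal gas ΔS_gas = nR ln(P₁/P₂) = 2.47 × 8.314 × ln(445/77.3) = 35.9 J/K.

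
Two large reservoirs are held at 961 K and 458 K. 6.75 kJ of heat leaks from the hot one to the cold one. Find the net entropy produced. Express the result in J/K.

ΔS_total = 7.71 J/K

ΔS_hot = −Q/T_H = −6750/961 = -7.0239 J/K and ΔS_cold = +Q/T_C = 6750/458 = 14.738 J/K.
ΔS_total = -7.0239 + 14.738 = 7.71 J/K, positive as the second law requires.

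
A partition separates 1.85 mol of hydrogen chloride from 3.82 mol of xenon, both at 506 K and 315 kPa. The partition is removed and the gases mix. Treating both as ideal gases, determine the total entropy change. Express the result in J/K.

Mole fractions: x_A = 1.85/5.67 = 0.326, x_B = 0.674.
ΔS_mix = −R(n_A ln x_A + n_B ln x_B) = −8.314 × (1.85 ln 0.326 + 3.82 ln 0.674) = 29.8 J/K.

ΔS_mix = 29.8 J/K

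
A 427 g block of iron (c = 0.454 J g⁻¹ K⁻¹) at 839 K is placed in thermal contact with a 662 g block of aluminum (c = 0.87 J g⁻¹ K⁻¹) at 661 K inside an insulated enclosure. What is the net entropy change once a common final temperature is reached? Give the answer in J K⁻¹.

ΔS_total = 4.28 J/K

Energy balance: T_f = (m₁c₁T₁ + m₂c₂T₂)/(m₁c₁ + m₂c₂) = 705.83 K.
ΔS₁ = m₁c₁ ln(T_f/T₁) = 193.858 × ln(705.83/839) = -33.51 J/K.
ΔS₂ = m₂c₂ ln(T_f/T₂) = 575.94 × ln(705.83/661) = 37.79 J/K.
ΔS_total = -33.51 + 37.79 = 4.28 J/K.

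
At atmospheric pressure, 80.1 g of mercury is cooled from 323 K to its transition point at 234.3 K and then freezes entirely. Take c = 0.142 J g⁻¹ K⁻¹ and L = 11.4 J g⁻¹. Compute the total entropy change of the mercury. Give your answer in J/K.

Cooling step: ΔS₁ = m c ln(T_tr/T_i) = 80.1 × 0.142 × ln(234.3/323) = -3.652 J/K.
Phase change: ΔS₂ = −mL/T_tr = −80.1 × 11.4 / 234.3 = -3.897 J/K.
ΔS_total = (-3.652) + (-3.897) = -7.55 J/K.

ΔS = -7.55 J/K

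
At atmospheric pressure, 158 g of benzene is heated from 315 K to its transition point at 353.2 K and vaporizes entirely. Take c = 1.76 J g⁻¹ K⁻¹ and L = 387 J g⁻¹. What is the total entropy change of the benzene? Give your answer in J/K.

ΔS = 205 J/K

Warming step: ΔS₁ = m c ln(T_tr/T_i) = 158 × 1.76 × ln(353.2/315) = 31.83 J/K.
Phase change: ΔS₂ = +mL/T_tr = 158 × 387 / 353.2 = 173.1 J/K.
ΔS_total = (31.83) + (173.1) = 205 J/K.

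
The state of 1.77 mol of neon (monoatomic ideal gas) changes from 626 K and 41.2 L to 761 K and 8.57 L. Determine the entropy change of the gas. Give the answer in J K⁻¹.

Entropy is a state function: ΔS = nC_V ln(T₂/T₁) + nR ln(V₂/V₁), with C_V = 3R/2 = 12.47 J mol⁻¹ K⁻¹ for a monoatomic ideal gas.
ΔS = 1.77 × [12.47 × ln(761/626) + 8.314 × ln(8.57/41.2)] = -18.8 J/K.

ΔS = -18.8 J/K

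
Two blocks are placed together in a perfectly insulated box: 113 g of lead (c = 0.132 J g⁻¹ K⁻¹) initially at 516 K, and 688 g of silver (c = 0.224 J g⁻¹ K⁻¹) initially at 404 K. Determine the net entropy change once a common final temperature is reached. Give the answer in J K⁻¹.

Energy balance: T_f = (m₁c₁T₁ + m₂c₂T₂)/(m₁c₁ + m₂c₂) = 413.88 K.
ΔS₁ = m₁c₁ ln(T_f/T₁) = 14.916 × ln(413.88/516) = -3.289 J/K.
ΔS₂ = m₂c₂ ln(T_f/T₂) = 154.112 × ln(413.88/404) = 3.725 J/K.
ΔS_total = -3.289 + 3.725 = 0.436 J/K.

ΔS_total = 0.436 J/K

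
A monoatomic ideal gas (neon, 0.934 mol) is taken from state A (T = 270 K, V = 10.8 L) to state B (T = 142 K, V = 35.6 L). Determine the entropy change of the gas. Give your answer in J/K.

Entropy is a state function: ΔS = nC_V ln(T₂/T₁) + nR ln(V₂/V₁), with C_V = 3R/2 = 12.47 J mol⁻¹ K⁻¹ for a monoatomic ideal gas.
ΔS = 0.934 × [12.47 × ln(142/270) + 8.314 × ln(35.6/10.8)] = 1.78 J/K.

ΔS = 1.78 J/K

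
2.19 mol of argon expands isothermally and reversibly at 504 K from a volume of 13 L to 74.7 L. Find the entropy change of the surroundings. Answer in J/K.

ΔS_surr = -31.8 J/K

For an isothermal ideal gas ΔS_gas = nR ln(V₂/V₁) = 2.19 × 8.314 × ln(74.7/13) = 31.8 J/K.
The process is reversible, so ΔS_surr = −ΔS_gas = -31.8 J/K and ΔS_universe = 0.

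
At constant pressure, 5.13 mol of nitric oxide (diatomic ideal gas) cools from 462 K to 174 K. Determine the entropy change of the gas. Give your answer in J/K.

At constant pressure, ΔS = nC_p ln(T₂/T₁) with C_p = 7R/2 = 29.1 J mol⁻¹ K⁻¹.
ΔS = 5.13 × 29.1 × ln(174/462) = -146 J/K.

ΔS = -146 J/K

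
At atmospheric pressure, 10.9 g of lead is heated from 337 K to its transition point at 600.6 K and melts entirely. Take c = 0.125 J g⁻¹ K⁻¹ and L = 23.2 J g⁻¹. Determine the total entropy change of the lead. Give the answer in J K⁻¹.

ΔS = 1.21 J/K

Warming step: ΔS₁ = m c ln(T_tr/T_i) = 10.9 × 0.125 × ln(600.6/337) = 0.7873 J/K.
Phase change: ΔS₂ = +mL/T_tr = 10.9 × 23.2 / 600.6 = 0.421 J/K.
ΔS_total = (0.7873) + (0.421) = 1.21 J/K.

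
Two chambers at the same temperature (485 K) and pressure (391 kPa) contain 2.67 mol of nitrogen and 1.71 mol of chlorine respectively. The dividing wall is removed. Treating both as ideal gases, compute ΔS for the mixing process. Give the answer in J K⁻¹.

ΔS_mix = 24.4 J/K

Mole fractions: x_A = 2.67/4.38 = 0.61, x_B = 0.39.
ΔS_mix = −R(n_A ln x_A + n_B ln x_B) = −8.314 × (2.67 ln 0.61 + 1.71 ln 0.39) = 24.4 J/K.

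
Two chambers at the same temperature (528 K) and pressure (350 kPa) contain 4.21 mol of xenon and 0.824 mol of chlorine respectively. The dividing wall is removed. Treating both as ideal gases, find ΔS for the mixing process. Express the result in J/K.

Mole fractions: x_A = 4.21/5.03 = 0.836, x_B = 0.164.
ΔS_mix = −R(n_A ln x_A + n_B ln x_B) = −8.314 × (4.21 ln 0.836 + 0.824 ln 0.164) = 18.7 J/K.

ΔS_mix = 18.7 J/K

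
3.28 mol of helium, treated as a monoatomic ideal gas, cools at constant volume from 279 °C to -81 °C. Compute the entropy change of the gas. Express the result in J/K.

In kelvin: T₁ = 552.15 K, T₂ = 192.15 K. At constant volume, ΔS = nC_V ln(T₂/T₁) with C_V = 3R/2 = 12.47 J mol⁻¹ K⁻¹.
ΔS = 3.28 × 12.47 × ln(192.15/552.15) = -43.2 J/K.

ΔS = -43.2 J/K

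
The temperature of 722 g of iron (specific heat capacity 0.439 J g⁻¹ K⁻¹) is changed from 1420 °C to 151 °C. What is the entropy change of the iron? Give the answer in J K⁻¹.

ΔS = -439 J/K

In kelvin: T₁ = 1693.15 K, T₂ = 424.15 K. ΔS = ∫dQ_rev/T = m c ln(T₂/T₁) = 722 × 0.439 × ln(424.15/1693.15) = -439 J/K.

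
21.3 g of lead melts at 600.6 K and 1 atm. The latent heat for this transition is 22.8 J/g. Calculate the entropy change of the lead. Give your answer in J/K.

ΔS = 0.809 J/K

Heat absorbed by the substance: Q = mL = 21.3 × 22.8 = 485.64 J.
At constant T, ΔS = Q_rev/T = 485.64 / 600.6 = 0.809 J/K.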